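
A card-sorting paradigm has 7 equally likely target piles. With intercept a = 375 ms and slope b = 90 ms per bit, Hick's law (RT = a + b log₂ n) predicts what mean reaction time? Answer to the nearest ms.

log₂(7) = 2.8074 bits, so RT = 375 + 90 × 2.8074 ≈ 627.662 ms.

628 ms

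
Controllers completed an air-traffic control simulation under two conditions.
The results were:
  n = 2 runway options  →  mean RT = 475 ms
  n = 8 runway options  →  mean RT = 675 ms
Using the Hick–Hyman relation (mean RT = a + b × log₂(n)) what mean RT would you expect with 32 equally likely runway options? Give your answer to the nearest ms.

Solve the two-equation system in a and b:
  b = (675 − 475) / (log₂ 8 − log₂ 2) = 200 / (3 − 1) = 100 ms/bit
  a = 475 − 100 × 1 = 375 ms
Then RT(32) = 375 + 100 × log₂ 32 = 375 + 100 × 5 ≈ 875.000 ms.

875 ms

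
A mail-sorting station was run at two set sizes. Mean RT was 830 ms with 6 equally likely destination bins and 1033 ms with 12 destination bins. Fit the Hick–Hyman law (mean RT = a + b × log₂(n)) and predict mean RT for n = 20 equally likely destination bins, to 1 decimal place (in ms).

With log₂ n on the abscissa the relation is linear; from the two conditions:
  b = (1033 − 830) / (log₂ 12 − log₂ 6) = 203 / (3.5850 − 2.5850) = 203.000 ms/bit
  a = 830 − 203.000 × 2.5850 = 305.253 ms
Then RT(20) = 305.253 + 203.000 × log₂ 20 = 305.253 + 203.000 × 4.3219 ≈ 1182.604 ms.

1182.6 ms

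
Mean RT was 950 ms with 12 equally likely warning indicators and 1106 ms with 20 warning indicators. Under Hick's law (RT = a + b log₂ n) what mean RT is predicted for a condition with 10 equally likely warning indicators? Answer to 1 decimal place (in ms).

Fit slope and intercept:
  b = (1106 − 950) / (log₂ 20 − log₂ 12) = 156 / (4.3219 − 3.5850) = 211.679 ms/bit
  a = 950 − 211.679 × 3.5850 = 191.139 ms
Then RT(10) = 191.139 + 211.679 × log₂ 10 = 191.139 + 211.679 × 3.3219 ≈ 894.321 ms.

894.3 ms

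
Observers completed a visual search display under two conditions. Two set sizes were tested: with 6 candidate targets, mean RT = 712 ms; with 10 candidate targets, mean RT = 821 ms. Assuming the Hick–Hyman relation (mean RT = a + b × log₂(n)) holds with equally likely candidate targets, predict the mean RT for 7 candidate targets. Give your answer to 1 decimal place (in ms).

RT is linear in log₂ n, so two points fix the line:
  b = (821 − 712) / (log₂ 10 − log₂ 6) = 109 / (3.3219 − 2.5850) = 147.904 ms/bit
  a = 712 − 147.904 × 2.5850 = 329.674 ms
Then RT(7) = 329.674 + 147.904 × log₂ 7 = 329.674 + 147.904 × 2.8074 ≈ 744.893 ms.

744.9 ms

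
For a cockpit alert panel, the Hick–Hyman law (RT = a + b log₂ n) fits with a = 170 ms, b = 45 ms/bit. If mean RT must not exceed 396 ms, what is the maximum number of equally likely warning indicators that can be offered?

32

Information budget: (396 − 170)/45 = 5.0222 bits, so n ≤ 2^5.0222 = 32.497 → at most 32.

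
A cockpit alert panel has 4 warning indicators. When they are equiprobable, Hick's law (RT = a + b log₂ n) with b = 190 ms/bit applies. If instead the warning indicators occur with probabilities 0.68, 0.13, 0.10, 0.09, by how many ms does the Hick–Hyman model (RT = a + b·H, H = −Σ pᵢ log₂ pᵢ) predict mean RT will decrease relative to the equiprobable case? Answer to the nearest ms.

113 ms

Equiprobable entropy H₀ = log₂ 4 = 2.0000 bits.
Skewed entropy H = −Σ pᵢ log₂ pᵢ = 1.4058 bits.
ΔRT = b·(H₀ − H) = 190 × 0.5942 = 112.89 ms.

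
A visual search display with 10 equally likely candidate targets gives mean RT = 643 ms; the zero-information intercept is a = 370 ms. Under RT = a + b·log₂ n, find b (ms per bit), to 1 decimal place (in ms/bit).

log₂(10) = 3.3219 bits.
b = (RT − a)/log₂ n = (643 − 370) / 3.3219 = 82.181 ms/bit.

82.2 ms/bit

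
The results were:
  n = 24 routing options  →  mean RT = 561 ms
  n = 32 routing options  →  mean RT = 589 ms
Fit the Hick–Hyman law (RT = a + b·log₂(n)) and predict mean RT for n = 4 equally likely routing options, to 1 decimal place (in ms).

386.6 ms

Fit slope and intercept:
  b = (589 − 561) / (log₂ 32 − log₂ 24) = 28 / (5 − 4.5850) = 67.464 ms/bit
  a = 561 − 67.464 × 4.5850 = 251.681 ms
Then RT(4) = 251.681 + 67.464 × log₂ 4 = 251.681 + 67.464 × 2 ≈ 386.609 ms.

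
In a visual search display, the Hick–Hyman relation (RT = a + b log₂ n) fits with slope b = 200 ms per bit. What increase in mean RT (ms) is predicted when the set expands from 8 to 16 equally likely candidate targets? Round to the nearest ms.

The intercept a cancels: ΔRT = b·(log₂ n₂ − log₂ n₁) = b·log₂(n₂/n₁).
log₂(16) − log₂(8) = log₂(16/8) = log₂(2) = 1.
ΔRT = 200 × 1.0000 = 200.000 ms.

200 ms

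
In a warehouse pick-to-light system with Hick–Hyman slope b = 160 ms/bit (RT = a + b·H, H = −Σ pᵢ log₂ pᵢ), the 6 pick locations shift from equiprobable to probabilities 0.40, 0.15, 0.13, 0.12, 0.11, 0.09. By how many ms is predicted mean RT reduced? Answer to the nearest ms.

37 ms

Equiprobable entropy H₀ = log₂ 6 = 2.5850 bits.
Skewed entropy H = −Σ pᵢ log₂ pᵢ = 2.3520 bits.
ΔRT = b·(H₀ − H) = 160 × 0.2330 = 37.28 ms.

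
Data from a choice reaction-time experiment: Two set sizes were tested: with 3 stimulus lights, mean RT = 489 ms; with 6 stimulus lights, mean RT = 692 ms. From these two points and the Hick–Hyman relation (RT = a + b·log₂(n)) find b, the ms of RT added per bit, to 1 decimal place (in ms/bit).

The slope on a log₂ axis is (692 − 489) / (2.5850 − 1.5850) = 203.000 ms/bit.

203.0 ms/bit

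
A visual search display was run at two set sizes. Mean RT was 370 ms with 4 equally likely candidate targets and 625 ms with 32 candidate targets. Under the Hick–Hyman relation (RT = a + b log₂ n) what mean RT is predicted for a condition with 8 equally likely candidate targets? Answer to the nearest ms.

455 ms

With log₂ n on the abscissa the relation is linear; from the two conditions:
  b = (625 − 370) / (log₂ 32 − log₂ 4) = 255 / (5 − 2) = 85 ms/bit
  a = 370 − 85 × 2 = 200 ms
Then RT(8) = 200 + 85 × log₂ 8 = 200 + 85 × 3 ≈ 455.000 ms.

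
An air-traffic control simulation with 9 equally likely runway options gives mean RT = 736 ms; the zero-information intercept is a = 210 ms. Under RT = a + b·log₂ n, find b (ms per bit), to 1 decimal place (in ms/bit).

log₂(9) = 3.1699 bits.
b = (RT − a)/log₂ n = (736 − 210) / 3.1699 = 165.935 ms/bit.

165.9 ms/bit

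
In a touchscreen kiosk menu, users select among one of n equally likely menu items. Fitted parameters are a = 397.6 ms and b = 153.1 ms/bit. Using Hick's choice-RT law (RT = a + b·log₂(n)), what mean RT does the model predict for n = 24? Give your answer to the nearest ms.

log₂(24) = 4.5850 bits, so RT = 397.6 + 153.1 × 4.5850 ≈ 1099.558 ms.

1100 ms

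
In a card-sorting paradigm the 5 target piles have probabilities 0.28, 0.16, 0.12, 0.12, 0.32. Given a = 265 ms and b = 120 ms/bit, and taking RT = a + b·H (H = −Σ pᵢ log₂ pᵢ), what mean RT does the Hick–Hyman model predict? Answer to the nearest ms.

Entropy contributions −pᵢ log₂ pᵢ: 0.5142, 0.4230, 0.3671, 0.3671, 0.5260; sum H = 2.1974 bits.
RT = a + bH = 265 + 120·2.1974 = 528.69 ms.

529 ms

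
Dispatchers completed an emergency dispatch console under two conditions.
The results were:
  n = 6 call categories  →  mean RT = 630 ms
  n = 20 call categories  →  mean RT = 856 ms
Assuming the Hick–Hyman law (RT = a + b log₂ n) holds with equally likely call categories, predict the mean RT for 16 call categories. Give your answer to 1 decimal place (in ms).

814.1 ms

With log₂ n on the abscissa the relation is linear; from the two conditions:
  b = (856 − 630) / (log₂ 20 − log₂ 6) = 226 / (4.3219 − 2.5850) = 130.112 ms/bit
  a = 630 − 130.112 × 2.5850 = 293.665 ms
Then RT(16) = 293.665 + 130.112 × log₂ 16 = 293.665 + 130.112 × 4 ≈ 814.113 ms.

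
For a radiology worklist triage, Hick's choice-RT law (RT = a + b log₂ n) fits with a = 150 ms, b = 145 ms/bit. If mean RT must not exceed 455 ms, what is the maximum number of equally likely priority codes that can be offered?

4

145·log₂ n ≤ 455 − 150 = 305, giving log₂ n ≤ 2.1034 and n ≤ 4.297. The largest whole number is 4.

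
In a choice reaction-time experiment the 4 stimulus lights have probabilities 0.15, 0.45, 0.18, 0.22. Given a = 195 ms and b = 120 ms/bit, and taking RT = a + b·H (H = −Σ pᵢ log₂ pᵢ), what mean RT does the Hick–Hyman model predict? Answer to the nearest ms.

418 ms

H = 0.15·log₂(1/0.15) + 0.45·log₂(1/0.45) + 0.18·log₂(1/0.18) + 0.22·log₂(1/0.22) = 1.8548 bits.
RT = 195 + 120 × 1.8548 = 417.58 ms.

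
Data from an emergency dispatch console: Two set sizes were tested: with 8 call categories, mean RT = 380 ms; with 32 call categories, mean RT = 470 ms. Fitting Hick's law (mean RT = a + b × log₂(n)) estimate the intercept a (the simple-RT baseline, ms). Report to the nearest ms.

245 ms

The slope on a log₂ axis is (470 − 380) / (5 − 3) = 45 ms/bit.
a = RT₁ − b·log₂ n₁ = 380 − 45 × 3 = 245.000 ms.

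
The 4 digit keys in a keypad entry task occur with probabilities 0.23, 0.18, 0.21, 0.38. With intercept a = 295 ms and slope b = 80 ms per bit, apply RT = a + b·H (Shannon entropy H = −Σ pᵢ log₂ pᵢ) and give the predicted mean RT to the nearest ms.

H = 0.23·log₂(1/0.23) + 0.18·log₂(1/0.18) + 0.21·log₂(1/0.21) + 0.38·log₂(1/0.38) = 1.9363 bits.
RT = 295 + 80 × 1.9363 = 449.90 ms.

450 ms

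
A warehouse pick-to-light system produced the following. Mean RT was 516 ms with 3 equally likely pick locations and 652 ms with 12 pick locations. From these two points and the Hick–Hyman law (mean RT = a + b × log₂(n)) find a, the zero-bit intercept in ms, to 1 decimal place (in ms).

408.2 ms

b = (RT₂ − RT₁)/(log₂ n₂ − log₂ n₁) = (652 − 516)/(3.5850 − 1.5850) = 68.000 ms/bit.
a = RT₁ − b·log₂ n₁ = 516 − 68.000 × 1.5850 = 408.223 ms.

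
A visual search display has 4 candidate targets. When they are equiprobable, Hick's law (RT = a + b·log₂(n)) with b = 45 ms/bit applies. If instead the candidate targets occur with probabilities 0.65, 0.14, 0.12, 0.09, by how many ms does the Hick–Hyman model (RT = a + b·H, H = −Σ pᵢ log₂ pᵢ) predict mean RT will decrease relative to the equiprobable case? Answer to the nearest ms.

23 ms

The RT saving is b·ΔH. Equiprobable H₀ = log₂(4) = 2.0000 bits; with the given probabilities H = 1.4808 bits.
b·(H₀ − H) = 45 × (2.0000 − 1.4808) = 23.36 ms.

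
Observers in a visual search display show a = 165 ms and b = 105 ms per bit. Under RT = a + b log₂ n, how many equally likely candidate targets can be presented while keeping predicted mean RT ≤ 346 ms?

3

Information budget: (346 − 165)/105 = 1.7238 bits, so n ≤ 2^1.7238 = 3.303 → at most 3.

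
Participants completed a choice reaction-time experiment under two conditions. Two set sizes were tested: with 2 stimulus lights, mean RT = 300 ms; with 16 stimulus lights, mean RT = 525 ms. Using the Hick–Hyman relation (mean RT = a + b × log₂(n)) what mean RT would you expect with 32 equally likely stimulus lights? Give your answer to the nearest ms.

600 ms

Solve the two-equation system in a and b:
  b = (525 − 300) / (log₂ 16 − log₂ 2) = 225 / (4 − 1) = 75 ms/bit
  a = 300 − 75 × 1 = 225 ms
Then RT(32) = 225 + 75 × log₂ 32 = 225 + 75 × 5 ≈ 600.000 ms.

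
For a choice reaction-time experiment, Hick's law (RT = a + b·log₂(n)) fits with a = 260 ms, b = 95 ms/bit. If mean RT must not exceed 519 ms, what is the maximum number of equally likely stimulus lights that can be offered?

6

Information budget: (519 − 260)/95 = 2.7263 bits, so n ≤ 2^2.7263 = 6.618 → at most 6.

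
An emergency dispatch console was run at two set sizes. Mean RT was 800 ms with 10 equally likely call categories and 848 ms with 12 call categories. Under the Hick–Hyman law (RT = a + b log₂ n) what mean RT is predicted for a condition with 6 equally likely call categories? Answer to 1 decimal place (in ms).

665.5 ms

Solve the two-equation system in a and b:
  b = (848 − 800) / (log₂ 12 − log₂ 10) = 48 / (3.5850 − 3.3219) = 182.486 ms/bit
  a = 800 − 182.486 × 3.3219 = 193.796 ms
Then RT(6) = 193.796 + 182.486 × log₂ 6 = 193.796 + 182.486 × 2.5850 ≈ 665.514 ms.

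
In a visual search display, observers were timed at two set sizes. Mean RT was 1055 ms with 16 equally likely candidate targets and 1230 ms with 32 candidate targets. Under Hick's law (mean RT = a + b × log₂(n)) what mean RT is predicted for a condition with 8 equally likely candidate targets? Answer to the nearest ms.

Fit slope and intercept:
  b = (1230 − 1055) / (log₂ 32 − log₂ 16) = 175 / (5 − 4) = 175 ms/bit
  a = 1055 − 175 × 4 = 355 ms
Then RT(8) = 355 + 175 × log₂ 8 = 355 + 175 × 3 ≈ 880.000 ms.

880 ms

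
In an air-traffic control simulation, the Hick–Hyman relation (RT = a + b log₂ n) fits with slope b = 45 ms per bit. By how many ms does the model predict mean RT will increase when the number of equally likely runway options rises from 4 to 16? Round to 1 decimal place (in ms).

ΔRT = (a + b log₂ n₂) − (a + b log₂ n₁) = b·(log₂ n₂ − log₂ n₁).
log₂(16) − log₂(4) = log₂(16/4) = log₂(4) = 2.
ΔRT = 45 × 2.0000 = 90.000 ms.

90.0 ms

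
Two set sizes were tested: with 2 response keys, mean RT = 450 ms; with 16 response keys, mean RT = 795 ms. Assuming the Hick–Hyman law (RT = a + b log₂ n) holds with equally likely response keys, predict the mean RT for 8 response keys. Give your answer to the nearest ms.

RT is linear in log₂ n, so two points fix the line:
  b = (795 − 450) / (log₂ 16 − log₂ 2) = 345 / (4 − 1) = 115 ms/bit
  a = 450 − 115 × 1 = 335 ms
Then RT(8) = 335 + 115 × log₂ 8 = 335 + 115 × 3 ≈ 680.000 ms.

680 ms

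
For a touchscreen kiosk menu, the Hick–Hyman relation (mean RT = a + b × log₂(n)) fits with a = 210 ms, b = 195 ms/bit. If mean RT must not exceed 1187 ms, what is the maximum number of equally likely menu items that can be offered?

32

Set 210 + 195·log₂ n ≤ 1187 → log₂ n ≤ (1187 − 210)/195 = 5.0103.
So n ≤ 2^5.0103 = 32.228; the largest integer n is 32.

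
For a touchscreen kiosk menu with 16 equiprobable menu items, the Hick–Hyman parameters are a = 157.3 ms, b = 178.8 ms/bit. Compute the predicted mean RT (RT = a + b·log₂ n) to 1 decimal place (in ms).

log₂(16) = 4 bits, so RT = 157.3 + 178.8 × 4 ≈ 872.500 ms.

872.5 ms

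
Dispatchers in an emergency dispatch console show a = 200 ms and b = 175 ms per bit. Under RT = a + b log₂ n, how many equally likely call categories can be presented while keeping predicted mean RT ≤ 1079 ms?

Set 200 + 175·log₂ n ≤ 1079 → log₂ n ≤ (1079 − 200)/175 = 5.0229.
So n ≤ 2^5.0229 = 32.511; the largest integer n is 32.

32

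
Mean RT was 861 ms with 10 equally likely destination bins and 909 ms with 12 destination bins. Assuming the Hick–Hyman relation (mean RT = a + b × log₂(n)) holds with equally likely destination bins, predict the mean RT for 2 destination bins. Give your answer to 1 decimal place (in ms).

RT is linear in log₂ n, so two points fix the line:
  b = (909 − 861) / (log₂ 12 − log₂ 10) = 48 / (3.5850 − 3.3219) = 182.486 ms/bit
  a = 861 − 182.486 × 3.3219 = 254.796 ms
Then RT(2) = 254.796 + 182.486 × log₂ 2 = 254.796 + 182.486 × 1 ≈ 437.281 ms.

437.3 ms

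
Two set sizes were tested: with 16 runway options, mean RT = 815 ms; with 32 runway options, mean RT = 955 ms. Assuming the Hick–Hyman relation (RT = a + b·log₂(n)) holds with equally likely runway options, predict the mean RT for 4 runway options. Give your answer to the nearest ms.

535 ms

Fit slope and intercept:
  b = (955 − 815) / (log₂ 32 − log₂ 16) = 140 / (5 − 4) = 140 ms/bit
  a = 815 − 140 × 4 = 255 ms
Then RT(4) = 255 + 140 × log₂ 4 = 255 + 140 × 2 ≈ 535.000 ms.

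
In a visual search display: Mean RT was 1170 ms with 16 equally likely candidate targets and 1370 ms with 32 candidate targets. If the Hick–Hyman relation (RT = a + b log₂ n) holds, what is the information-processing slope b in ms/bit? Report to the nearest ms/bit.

The slope on a log₂ axis is (1370 − 1170) / (5 − 4) = 200 ms/bit.

200 ms/bit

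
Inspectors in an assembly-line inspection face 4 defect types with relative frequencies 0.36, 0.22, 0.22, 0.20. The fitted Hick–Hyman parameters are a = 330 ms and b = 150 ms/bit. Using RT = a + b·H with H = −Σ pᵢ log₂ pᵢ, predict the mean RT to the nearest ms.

H = 0.36·log₂(1/0.36) + 0.22·log₂(1/0.22) + 0.22·log₂(1/0.22) + 0.20·log₂(1/0.20) = 1.9561 bits.
RT = 330 + 150 × 1.9561 = 623.42 ms.

623 ms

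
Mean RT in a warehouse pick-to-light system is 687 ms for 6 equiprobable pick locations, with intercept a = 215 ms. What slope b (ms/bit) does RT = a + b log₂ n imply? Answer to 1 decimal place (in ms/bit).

182.6 ms/bit

6 alternatives carry log₂ 6 = 2.5850 bits; the choice cost is 687 − 215 = 472 ms, so b = 472/2.5850 = 182.595 ms/bit.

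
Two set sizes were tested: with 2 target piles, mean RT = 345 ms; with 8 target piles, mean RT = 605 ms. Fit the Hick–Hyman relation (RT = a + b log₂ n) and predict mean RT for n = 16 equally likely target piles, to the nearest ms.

735 ms

Solve the two-equation system in a and b:
  b = (605 − 345) / (log₂ 8 − log₂ 2) = 260 / (3 − 1) = 130 ms/bit
  a = 345 − 130 × 1 = 215 ms
Then RT(16) = 215 + 130 × log₂ 16 = 215 + 130 × 4 ≈ 735.000 ms.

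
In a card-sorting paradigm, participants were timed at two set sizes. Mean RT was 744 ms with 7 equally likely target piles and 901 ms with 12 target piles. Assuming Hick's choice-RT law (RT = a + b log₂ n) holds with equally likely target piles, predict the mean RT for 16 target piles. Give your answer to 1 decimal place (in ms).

984.8 ms

RT is linear in log₂ n, so two points fix the line:
  b = (901 − 744) / (log₂ 12 − log₂ 7) = 157 / (3.5850 − 2.8074) = 201.901 ms/bit
  a = 744 − 201.901 × 2.8074 = 177.191 ms
Then RT(16) = 177.191 + 201.901 × log₂ 16 = 177.191 + 201.901 × 4 ≈ 984.797 ms.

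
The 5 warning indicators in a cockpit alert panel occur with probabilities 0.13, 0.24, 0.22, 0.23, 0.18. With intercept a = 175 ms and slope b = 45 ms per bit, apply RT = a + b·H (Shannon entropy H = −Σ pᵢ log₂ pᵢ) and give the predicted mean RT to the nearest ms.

H = 0.13·log₂(1/0.13) + 0.24·log₂(1/0.24) + 0.22·log₂(1/0.22) + 0.23·log₂(1/0.23) + 0.18·log₂(1/0.18) = 2.2903 bits.
RT = 175 + 45 × 2.2903 = 278.06 ms.

278 ms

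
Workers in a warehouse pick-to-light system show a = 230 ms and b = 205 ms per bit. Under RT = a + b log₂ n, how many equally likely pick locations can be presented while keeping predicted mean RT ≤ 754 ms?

Information budget: (754 − 230)/205 = 2.5561 bits, so n ≤ 2^2.5561 = 5.881 → at most 5.

5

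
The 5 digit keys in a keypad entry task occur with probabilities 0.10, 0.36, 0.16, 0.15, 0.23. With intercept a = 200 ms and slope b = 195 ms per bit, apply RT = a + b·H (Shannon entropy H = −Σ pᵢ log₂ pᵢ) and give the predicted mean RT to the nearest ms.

626 ms

Entropy contributions −pᵢ log₂ pᵢ: 0.3322, 0.5306, 0.4230, 0.4105, 0.4877; sum H = 2.1840 bits.
RT = a + bH = 200 + 195·2.1840 = 625.89 ms.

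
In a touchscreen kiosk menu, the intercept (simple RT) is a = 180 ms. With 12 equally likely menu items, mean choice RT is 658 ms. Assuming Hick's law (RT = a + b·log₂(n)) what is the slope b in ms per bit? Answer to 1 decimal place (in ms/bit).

b = (658 − 180) / log₂(12) = 478 / 3.5850 = 133.335 ms/bit.

133.3 ms/bit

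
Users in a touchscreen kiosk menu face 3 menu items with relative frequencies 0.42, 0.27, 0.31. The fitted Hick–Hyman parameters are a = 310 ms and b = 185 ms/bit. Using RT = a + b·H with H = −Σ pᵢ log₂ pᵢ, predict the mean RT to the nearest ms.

Entropy contributions −pᵢ log₂ pᵢ: 0.5256, 0.5100, 0.5238; sum H = 1.5595 bits.
RT = a + bH = 310 + 185·1.5595 = 598.50 ms.

599 ms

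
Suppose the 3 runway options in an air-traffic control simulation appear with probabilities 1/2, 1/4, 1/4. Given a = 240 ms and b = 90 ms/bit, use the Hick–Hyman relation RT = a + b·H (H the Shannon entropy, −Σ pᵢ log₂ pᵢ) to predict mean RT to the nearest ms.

375 ms

H = −Σ pᵢ log₂ pᵢ = 0.5·1 + 0.25·2 + 0.25·2 = 1.500 bits.
RT = 240 + 90 × 1.500 = 375.00 ms.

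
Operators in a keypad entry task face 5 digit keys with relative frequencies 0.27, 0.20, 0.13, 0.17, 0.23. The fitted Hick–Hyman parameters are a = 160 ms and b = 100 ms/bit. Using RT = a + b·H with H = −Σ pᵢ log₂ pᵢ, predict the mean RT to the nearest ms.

388 ms

Entropy contributions −pᵢ log₂ pᵢ: 0.5100, 0.4644, 0.3826, 0.4346, 0.4877; sum H = 2.2793 bits.
RT = a + bH = 160 + 100·2.2793 = 387.93 ms.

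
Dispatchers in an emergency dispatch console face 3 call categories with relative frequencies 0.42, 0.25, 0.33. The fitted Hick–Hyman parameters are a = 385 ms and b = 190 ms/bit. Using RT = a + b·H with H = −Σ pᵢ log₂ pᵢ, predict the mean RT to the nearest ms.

H = 0.42·log₂(1/0.42) + 0.25·log₂(1/0.25) + 0.33·log₂(1/0.33) = 1.5535 bits.
RT = 385 + 190 × 1.5535 = 680.16 ms.

680 ms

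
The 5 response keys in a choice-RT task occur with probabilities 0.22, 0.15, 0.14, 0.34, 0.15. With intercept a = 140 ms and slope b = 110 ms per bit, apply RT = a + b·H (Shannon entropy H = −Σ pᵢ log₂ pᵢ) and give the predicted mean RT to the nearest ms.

385 ms

H = 0.22·log₂(1/0.22) + 0.15·log₂(1/0.15) + 0.14·log₂(1/0.14) + 0.34·log₂(1/0.34) + 0.15·log₂(1/0.15) = 2.2279 bits.
RT = 140 + 110 × 2.2279 = 385.07 ms.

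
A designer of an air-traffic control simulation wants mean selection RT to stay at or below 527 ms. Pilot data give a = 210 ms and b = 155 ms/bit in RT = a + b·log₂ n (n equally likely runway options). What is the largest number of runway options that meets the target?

Set 210 + 155·log₂ n ≤ 527 → log₂ n ≤ (527 − 210)/155 = 2.0452.
So n ≤ 2^2.0452 = 4.127; the largest integer n is 4.

4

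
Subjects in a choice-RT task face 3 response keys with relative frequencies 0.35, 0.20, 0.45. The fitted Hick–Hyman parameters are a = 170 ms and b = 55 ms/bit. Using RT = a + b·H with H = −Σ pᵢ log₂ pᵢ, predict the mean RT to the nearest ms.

Entropy contributions −pᵢ log₂ pᵢ: 0.5301, 0.4644, 0.5184; sum H = 1.5129 bits.
RT = a + bH = 170 + 55·1.5129 = 253.21 ms.

253 ms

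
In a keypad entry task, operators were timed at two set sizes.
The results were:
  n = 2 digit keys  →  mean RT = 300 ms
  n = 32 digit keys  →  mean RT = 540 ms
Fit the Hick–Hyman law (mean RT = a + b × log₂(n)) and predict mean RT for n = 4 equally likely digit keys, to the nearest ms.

360 ms

Solve the two-equation system in a and b:
  b = (540 − 300) / (log₂ 32 − log₂ 2) = 240 / (5 − 1) = 60 ms/bit
  a = 300 − 60 × 1 = 240 ms
Then RT(4) = 240 + 60 × log₂ 4 = 240 + 60 × 2 ≈ 360.000 ms.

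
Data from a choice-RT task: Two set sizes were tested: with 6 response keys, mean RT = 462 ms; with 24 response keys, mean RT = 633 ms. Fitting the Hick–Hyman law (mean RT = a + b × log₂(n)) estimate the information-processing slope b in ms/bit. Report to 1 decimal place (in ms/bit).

b = (RT₂ − RT₁)/(log₂ n₂ − log₂ n₁) = (633 − 462)/(4.5850 − 2.5850) = 85.500 ms/bit.

85.5 ms/bit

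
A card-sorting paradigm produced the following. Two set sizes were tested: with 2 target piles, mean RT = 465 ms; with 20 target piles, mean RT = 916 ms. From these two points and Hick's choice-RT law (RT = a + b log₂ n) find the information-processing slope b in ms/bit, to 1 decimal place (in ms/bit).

b = (RT₂ − RT₁)/(log₂ n₂ − log₂ n₁) = (916 − 465)/(4.3219 − 1) = 135.765 ms/bit.

135.8 ms/bit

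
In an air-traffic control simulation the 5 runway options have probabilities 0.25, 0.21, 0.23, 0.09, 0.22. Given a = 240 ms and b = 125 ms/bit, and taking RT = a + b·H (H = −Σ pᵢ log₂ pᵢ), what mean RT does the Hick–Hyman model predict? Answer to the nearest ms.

522 ms

H = 0.25·log₂(1/0.25) + 0.21·log₂(1/0.21) + 0.23·log₂(1/0.23) + 0.09·log₂(1/0.09) + 0.22·log₂(1/0.22) = 2.2537 bits.
RT = 240 + 125 × 2.2537 = 521.71 ms.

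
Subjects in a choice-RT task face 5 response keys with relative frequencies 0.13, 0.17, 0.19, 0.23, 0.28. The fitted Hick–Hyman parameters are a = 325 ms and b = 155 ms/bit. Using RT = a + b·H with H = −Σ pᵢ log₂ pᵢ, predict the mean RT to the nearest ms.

H = 0.13·log₂(1/0.13) + 0.17·log₂(1/0.17) + 0.19·log₂(1/0.19) + 0.23·log₂(1/0.23) + 0.28·log₂(1/0.28) = 2.2743 bits.
RT = 325 + 155 × 2.2743 = 677.52 ms.

678 ms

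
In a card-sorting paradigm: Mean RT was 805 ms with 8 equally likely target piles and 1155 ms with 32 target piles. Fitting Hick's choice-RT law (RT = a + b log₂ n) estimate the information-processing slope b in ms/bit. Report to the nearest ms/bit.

175 ms/bit

Slope: b = (1155 − 805) / (log₂ 32 − log₂ 8) = 350/2.0000 = 175 ms/bit.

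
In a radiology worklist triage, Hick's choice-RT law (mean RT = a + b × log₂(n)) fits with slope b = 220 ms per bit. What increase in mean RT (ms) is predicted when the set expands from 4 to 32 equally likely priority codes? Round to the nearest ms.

660 ms

The intercept a cancels: ΔRT = b·(log₂ n₂ − log₂ n₁) = b·log₂(n₂/n₁).
log₂(32) − log₂(4) = log₂(32/4) = log₂(8) = 3.
ΔRT = 220 × 3.0000 = 660.000 ms.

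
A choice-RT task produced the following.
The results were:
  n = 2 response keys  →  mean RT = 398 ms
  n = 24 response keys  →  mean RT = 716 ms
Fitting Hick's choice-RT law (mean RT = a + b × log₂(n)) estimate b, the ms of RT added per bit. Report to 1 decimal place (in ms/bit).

88.7 ms/bit

Slope: b = (716 − 398) / (log₂ 24 − log₂ 2) = 318/3.5850 = 88.704 ms/bit.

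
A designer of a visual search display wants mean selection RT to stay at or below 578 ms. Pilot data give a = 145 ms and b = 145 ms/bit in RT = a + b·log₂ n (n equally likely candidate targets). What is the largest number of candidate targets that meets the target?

7

145·log₂ n ≤ 578 − 145 = 433, giving log₂ n ≤ 2.9862 and n ≤ 7.924. The largest whole number is 7.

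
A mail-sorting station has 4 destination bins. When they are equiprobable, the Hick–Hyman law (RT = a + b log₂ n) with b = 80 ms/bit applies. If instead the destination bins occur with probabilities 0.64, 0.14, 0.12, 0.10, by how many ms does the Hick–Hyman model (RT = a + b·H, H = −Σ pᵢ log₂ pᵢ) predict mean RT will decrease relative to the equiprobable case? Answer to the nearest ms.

39 ms

The RT saving is b·ΔH. Equiprobable H₀ = log₂(4) = 2.0000 bits; with the given probabilities H = 1.5084 bits.
b·(H₀ − H) = 80 × (2.0000 − 1.5084) = 39.32 ms.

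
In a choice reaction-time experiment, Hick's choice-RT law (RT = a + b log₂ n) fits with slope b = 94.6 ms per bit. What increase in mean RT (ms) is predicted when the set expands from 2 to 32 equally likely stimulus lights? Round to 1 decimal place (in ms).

378.4 ms

Only the slope matters, since a is common to both: ΔRT = b·log₂(n₂/n₁).
log₂(32) − log₂(2) = log₂(32/2) = log₂(16) = 4.
ΔRT = 94.6 × 4.0000 = 378.400 ms.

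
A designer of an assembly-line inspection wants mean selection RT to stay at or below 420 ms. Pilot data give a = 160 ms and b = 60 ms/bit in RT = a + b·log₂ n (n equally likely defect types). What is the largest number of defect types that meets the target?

20

Information budget: (420 − 160)/60 = 4.3333 bits, so n ≤ 2^4.3333 = 20.159 → at most 20.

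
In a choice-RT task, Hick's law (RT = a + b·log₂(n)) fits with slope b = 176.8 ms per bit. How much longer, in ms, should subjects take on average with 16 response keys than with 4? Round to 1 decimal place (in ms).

Only the slope matters, since a is common to both: ΔRT = b·log₂(n₂/n₁).
log₂(16) − log₂(4) = log₂(16/4) = log₂(4) = 2.
ΔRT = 176.8 × 2.0000 = 353.600 ms.

353.6 ms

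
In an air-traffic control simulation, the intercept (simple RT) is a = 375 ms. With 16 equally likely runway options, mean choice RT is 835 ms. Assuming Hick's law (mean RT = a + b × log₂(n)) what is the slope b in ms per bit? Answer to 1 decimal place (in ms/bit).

115.0 ms/bit

log₂(16) = 4 bits.
b = (RT − a)/log₂ n = (835 − 375) / 4 = 115.000 ms/bit.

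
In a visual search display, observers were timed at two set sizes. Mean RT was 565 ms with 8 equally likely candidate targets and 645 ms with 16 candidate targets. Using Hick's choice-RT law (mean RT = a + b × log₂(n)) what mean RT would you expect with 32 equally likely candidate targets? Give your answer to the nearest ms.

725 ms

RT is linear in log₂ n, so two points fix the line:
  b = (645 − 565) / (log₂ 16 − log₂ 8) = 80 / (4 − 3) = 80 ms/bit
  a = 565 − 80 × 3 = 325 ms
Then RT(32) = 325 + 80 × log₂ 32 = 325 + 80 × 5 ≈ 725.000 ms.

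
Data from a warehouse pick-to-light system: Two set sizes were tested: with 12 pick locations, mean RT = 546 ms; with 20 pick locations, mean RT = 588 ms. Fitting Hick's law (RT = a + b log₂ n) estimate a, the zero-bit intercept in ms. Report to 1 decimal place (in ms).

341.7 ms

The slope on a log₂ axis is (588 − 546) / (4.3219 − 3.5850) = 56.990 ms/bit.
Intercept: a = 546 − 56.990·log₂(12) = 341.691 ms.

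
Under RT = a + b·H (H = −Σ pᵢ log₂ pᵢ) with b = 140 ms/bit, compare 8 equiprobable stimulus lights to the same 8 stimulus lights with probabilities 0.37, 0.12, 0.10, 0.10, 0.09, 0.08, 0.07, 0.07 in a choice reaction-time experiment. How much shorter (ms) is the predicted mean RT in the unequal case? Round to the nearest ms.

42 ms

Equiprobable entropy H₀ = log₂ 8 = 3.0000 bits.
Skewed entropy H = −Σ pᵢ log₂ pᵢ = 2.7035 bits.
ΔRT = b·(H₀ − H) = 140 × 0.2965 = 41.52 ms.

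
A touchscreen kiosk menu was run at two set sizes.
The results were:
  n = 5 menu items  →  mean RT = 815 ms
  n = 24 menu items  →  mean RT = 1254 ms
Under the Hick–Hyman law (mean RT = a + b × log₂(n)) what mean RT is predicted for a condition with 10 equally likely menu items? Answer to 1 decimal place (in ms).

With log₂ n on the abscissa the relation is linear; from the two conditions:
  b = (1254 − 815) / (log₂ 24 − log₂ 5) = 439 / (4.5850 − 2.3219) = 193.987 ms/bit
  a = 815 − 193.987 × 2.3219 = 364.575 ms
Then RT(10) = 364.575 + 193.987 × log₂ 10 = 364.575 + 193.987 × 3.3219 ≈ 1008.987 ms.

1009.0 ms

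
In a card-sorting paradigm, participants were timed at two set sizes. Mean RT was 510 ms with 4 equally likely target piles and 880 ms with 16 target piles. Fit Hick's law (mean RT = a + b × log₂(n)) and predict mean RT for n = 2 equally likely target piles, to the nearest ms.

Solve the two-equation system in a and b:
  b = (880 − 510) / (log₂ 16 − log₂ 4) = 370 / (4 − 2) = 185 ms/bit
  a = 510 − 185 × 2 = 140 ms
Then RT(2) = 140 + 185 × log₂ 2 = 140 + 185 × 1 ≈ 325.000 ms.

325 ms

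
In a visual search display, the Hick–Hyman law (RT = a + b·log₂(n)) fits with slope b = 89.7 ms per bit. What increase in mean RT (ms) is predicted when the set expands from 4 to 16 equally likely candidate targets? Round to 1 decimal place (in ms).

Only the slope matters, since a is common to both: ΔRT = b·log₂(n₂/n₁).
log₂(16) − log₂(4) = log₂(16/4) = log₂(4) = 2.
ΔRT = 89.7 × 2.0000 = 179.400 ms.

179.4 ms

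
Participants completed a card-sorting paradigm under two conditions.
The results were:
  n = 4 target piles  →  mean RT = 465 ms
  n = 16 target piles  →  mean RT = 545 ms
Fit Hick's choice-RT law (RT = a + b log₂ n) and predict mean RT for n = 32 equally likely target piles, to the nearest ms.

585 ms

Solve the two-equation system in a and b:
  b = (545 − 465) / (log₂ 16 − log₂ 4) = 80 / (4 − 2) = 40 ms/bit
  a = 465 − 40 × 2 = 385 ms
Then RT(32) = 385 + 40 × log₂ 32 = 385 + 40 × 5 ≈ 585.000 ms.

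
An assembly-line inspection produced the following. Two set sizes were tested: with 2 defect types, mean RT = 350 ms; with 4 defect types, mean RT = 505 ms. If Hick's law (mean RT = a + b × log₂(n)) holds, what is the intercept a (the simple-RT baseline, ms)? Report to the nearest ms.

b = (RT₂ − RT₁)/(log₂ n₂ − log₂ n₁) = (505 − 350)/(2 − 1) = 155 ms/bit.
Intercept: a = 350 − 155·log₂(2) = 195.000 ms.

195 ms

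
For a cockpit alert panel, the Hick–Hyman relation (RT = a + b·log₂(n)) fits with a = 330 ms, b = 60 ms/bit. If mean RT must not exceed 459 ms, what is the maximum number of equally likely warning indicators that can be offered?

Set 330 + 60·log₂ n ≤ 459 → log₂ n ≤ (459 − 330)/60 = 2.1500.
So n ≤ 2^2.1500 = 4.438; the largest integer n is 4.

4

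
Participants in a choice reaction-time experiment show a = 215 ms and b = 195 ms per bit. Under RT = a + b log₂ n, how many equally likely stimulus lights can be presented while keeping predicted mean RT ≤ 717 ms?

5

Set 215 + 195·log₂ n ≤ 717 → log₂ n ≤ (717 − 215)/195 = 2.5744.
So n ≤ 2^2.5744 = 5.956; the largest integer n is 5.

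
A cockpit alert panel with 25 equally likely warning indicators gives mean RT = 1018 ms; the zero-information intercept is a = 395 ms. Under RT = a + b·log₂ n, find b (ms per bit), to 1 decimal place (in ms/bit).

log₂(25) = 4.6439 bits.
b = (RT − a)/log₂ n = (1018 − 395) / 4.6439 = 134.156 ms/bit.

134.2 ms/bit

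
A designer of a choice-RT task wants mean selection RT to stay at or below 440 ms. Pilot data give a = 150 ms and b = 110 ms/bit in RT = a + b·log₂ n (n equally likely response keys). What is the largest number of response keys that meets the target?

Set 150 + 110·log₂ n ≤ 440 → log₂ n ≤ (440 − 150)/110 = 2.6364.
So n ≤ 2^2.6364 = 6.218; the largest integer n is 6.

6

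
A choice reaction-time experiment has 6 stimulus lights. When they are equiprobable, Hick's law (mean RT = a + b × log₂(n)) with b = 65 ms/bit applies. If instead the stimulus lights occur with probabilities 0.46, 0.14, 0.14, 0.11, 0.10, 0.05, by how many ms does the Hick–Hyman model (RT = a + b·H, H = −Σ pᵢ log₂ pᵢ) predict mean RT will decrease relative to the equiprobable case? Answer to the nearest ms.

24 ms

The RT saving is b·ΔH. Equiprobable H₀ = log₂(6) = 2.5850 bits; with the given probabilities H = 2.2081 bits.
b·(H₀ − H) = 65 × (2.5850 − 2.2081) = 24.49 ms.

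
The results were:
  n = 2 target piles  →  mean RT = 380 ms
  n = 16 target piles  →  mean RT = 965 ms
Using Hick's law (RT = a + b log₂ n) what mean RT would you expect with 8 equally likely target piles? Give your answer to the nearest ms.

RT is linear in log₂ n, so two points fix the line:
  b = (965 − 380) / (log₂ 16 − log₂ 2) = 585 / (4 − 1) = 195 ms/bit
  a = 380 − 195 × 1 = 185 ms
Then RT(8) = 185 + 195 × log₂ 8 = 185 + 195 × 3 ≈ 770.000 ms.

770 ms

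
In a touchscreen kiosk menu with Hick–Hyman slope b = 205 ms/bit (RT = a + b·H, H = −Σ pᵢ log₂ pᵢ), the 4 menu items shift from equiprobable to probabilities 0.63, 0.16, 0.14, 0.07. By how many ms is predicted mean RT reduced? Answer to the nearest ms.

The RT saving is b·ΔH. Equiprobable H₀ = log₂(4) = 2.0000 bits; with the given probabilities H = 1.5086 bits.
b·(H₀ − H) = 205 × (2.0000 − 1.5086) = 100.73 ms.

101 ms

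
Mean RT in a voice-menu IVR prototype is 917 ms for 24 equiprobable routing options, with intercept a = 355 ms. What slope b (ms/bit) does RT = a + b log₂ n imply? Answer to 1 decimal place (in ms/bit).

24 alternatives carry log₂ 24 = 4.5850 bits; the choice cost is 917 − 355 = 562 ms, so b = 562/4.5850 = 122.575 ms/bit.

122.6 ms/bit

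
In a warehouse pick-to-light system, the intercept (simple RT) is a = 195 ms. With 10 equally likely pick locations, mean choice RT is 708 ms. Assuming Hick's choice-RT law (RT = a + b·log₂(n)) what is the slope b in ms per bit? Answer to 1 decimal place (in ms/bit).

154.4 ms/bit

log₂(10) = 3.3219 bits.
b = (RT − a)/log₂ n = (708 − 195) / 3.3219 = 154.428 ms/bit.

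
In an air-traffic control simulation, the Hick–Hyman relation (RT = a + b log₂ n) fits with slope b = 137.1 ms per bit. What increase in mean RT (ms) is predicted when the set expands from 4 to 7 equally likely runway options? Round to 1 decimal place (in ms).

ΔRT = (a + b log₂ n₂) − (a + b log₂ n₁) = b·(log₂ n₂ − log₂ n₁).
log₂(7) − log₂(4) = 2.8074 − 2 = 0.8074.
ΔRT = 137.1 × 0.8074 = 110.688 ms.

110.7 ms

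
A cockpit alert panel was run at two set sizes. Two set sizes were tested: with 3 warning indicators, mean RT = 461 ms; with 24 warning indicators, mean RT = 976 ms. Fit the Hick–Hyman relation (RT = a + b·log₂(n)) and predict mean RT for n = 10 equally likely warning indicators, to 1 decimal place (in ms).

759.2 ms

Solve the two-equation system in a and b:
  b = (976 − 461) / (log₂ 24 − log₂ 3) = 515 / (4.5850 − 1.5850) = 171.667 ms/bit
  a = 461 − 171.667 × 1.5850 = 188.915 ms
Then RT(10) = 188.915 + 171.667 × log₂ 10 = 188.915 + 171.667 × 3.3219 ≈ 759.179 ms.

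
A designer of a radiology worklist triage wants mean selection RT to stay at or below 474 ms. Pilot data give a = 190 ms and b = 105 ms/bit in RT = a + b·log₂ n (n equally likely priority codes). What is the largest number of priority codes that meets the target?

6

Information budget: (474 − 190)/105 = 2.7048 bits, so n ≤ 2^2.7048 = 6.520 → at most 6.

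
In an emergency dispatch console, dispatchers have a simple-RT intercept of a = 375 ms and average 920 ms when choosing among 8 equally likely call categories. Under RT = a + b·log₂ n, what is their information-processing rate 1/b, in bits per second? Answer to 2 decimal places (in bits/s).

b = (920 − 375)/log₂ 8 = 545/3 = 181.667 ms per bit = 0.18167 s/bit; the reciprocal is 5.505 bits/s.

5.50 bits/s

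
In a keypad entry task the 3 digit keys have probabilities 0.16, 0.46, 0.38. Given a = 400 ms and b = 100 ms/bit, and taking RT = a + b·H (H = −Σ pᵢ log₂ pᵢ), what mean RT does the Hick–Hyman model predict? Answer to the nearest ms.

547 ms

Entropy contributions −pᵢ log₂ pᵢ: 0.4230, 0.5153, 0.5305; sum H = 1.4688 bits.
RT = a + bH = 400 + 100·1.4688 = 546.88 ms.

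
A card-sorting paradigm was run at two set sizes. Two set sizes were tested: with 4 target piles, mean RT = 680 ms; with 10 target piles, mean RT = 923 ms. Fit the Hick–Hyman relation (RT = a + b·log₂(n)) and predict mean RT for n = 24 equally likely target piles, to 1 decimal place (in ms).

1155.2 ms

Fit slope and intercept:
  b = (923 − 680) / (log₂ 10 − log₂ 4) = 243 / (3.3219 − 2) = 183.822 ms/bit
  a = 680 − 183.822 × 2 = 312.355 ms
Then RT(24) = 312.355 + 183.822 × log₂ 24 = 312.355 + 183.822 × 4.5850 ≈ 1155.174 ms.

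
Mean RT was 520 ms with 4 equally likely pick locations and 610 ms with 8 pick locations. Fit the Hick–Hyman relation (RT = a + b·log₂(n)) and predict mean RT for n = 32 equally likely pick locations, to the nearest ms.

Fit slope and intercept:
  b = (610 − 520) / (log₂ 8 − log₂ 4) = 90 / (3 − 2) = 90 ms/bit
  a = 520 − 90 × 2 = 340 ms
Then RT(32) = 340 + 90 × log₂ 32 = 340 + 90 × 5 ≈ 790.000 ms.

790 ms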